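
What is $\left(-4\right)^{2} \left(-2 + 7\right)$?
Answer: $80$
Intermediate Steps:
$\left(-4\right)^{2} \left(-2 + 7\right) = 16 \cdot 5 = 80$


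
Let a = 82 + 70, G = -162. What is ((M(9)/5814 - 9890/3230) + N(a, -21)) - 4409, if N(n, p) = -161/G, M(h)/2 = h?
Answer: -12148073/2754 ≈ -4411.1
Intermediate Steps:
M(h) = 2*h
a = 152
N(n, p) = 161/162 (N(n, p) = -161/(-162) = -161*(-1/162) = 161/162)
((M(9)/5814 - 9890/3230) + N(a, -21)) - 4409 = (((2*9)/5814 - 9890/3230) + 161/162) - 4409 = ((18*(1/5814) - 9890*1/3230) + 161/162) - 4409 = ((1/323 - 989/323) + 161/162) - 4409 = (-52/17 + 161/162) - 4409 = -5687/2754 - 4409 = -12148073/2754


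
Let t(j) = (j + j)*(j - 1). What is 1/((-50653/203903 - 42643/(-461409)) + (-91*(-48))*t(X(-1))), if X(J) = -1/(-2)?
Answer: -94082679327/205491248364616 ≈ -0.00045784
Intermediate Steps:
X(J) = ½ (X(J) = -1*(-½) = ½)
t(j) = 2*j*(-1 + j) (t(j) = (2*j)*(-1 + j) = 2*j*(-1 + j))
1/((-50653/203903 - 42643/(-461409)) + (-91*(-48))*t(X(-1))) = 1/((-50653/203903 - 42643/(-461409)) + (-91*(-48))*(2*(½)*(-1 + ½))) = 1/((-50653*1/203903 - 42643*(-1/461409)) + 4368*(2*(½)*(-½))) = 1/((-50653/203903 + 42643/461409) + 4368*(-½)) = 1/(-14676714448/94082679327 - 2184) = 1/(-205491248364616/94082679327) = -94082679327/205491248364616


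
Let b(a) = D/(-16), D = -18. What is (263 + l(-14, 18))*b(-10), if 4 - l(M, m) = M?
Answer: 2529/8 ≈ 316.13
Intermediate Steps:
l(M, m) = 4 - M
b(a) = 9/8 (b(a) = -18/(-16) = -18*(-1/16) = 9/8)
(263 + l(-14, 18))*b(-10) = (263 + (4 - 1*(-14)))*(9/8) = (263 + (4 + 14))*(9/8) = (263 + 18)*(9/8) = 281*(9/8) = 2529/8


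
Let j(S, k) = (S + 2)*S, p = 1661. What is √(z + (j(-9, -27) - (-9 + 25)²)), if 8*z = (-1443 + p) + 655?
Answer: I*√1342/4 ≈ 9.1583*I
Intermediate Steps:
j(S, k) = S*(2 + S) (j(S, k) = (2 + S)*S = S*(2 + S))
z = 873/8 (z = ((-1443 + 1661) + 655)/8 = (218 + 655)/8 = (⅛)*873 = 873/8 ≈ 109.13)
√(z + (j(-9, -27) - (-9 + 25)²)) = √(873/8 + (-9*(2 - 9) - (-9 + 25)²)) = √(873/8 + (-9*(-7) - 1*16²)) = √(873/8 + (63 - 1*256)) = √(873/8 + (63 - 256)) = √(873/8 - 193) = √(-671/8) = I*√1342/4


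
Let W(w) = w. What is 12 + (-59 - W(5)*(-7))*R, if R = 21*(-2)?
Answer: 1020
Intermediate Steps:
R = -42
12 + (-59 - W(5)*(-7))*R = 12 + (-59 - 5*(-7))*(-42) = 12 + (-59 - 1*(-35))*(-42) = 12 + (-59 + 35)*(-42) = 12 - 24*(-42) = 12 + 1008 = 1020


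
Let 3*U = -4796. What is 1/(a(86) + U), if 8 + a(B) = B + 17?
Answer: -3/4511 ≈ -0.00066504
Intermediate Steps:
a(B) = 9 + B (a(B) = -8 + (B + 17) = -8 + (17 + B) = 9 + B)
U = -4796/3 (U = (1/3)*(-4796) = -4796/3 ≈ -1598.7)
1/(a(86) + U) = 1/((9 + 86) - 4796/3) = 1/(95 - 4796/3) = 1/(-4511/3) = -3/4511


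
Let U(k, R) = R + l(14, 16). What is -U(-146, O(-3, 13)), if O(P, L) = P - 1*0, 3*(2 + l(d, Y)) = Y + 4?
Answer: -5/3 ≈ -1.6667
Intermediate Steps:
l(d, Y) = -2/3 + Y/3 (l(d, Y) = -2 + (Y + 4)/3 = -2 + (4 + Y)/3 = -2 + (4/3 + Y/3) = -2/3 + Y/3)
O(P, L) = P (O(P, L) = P + 0 = P)
U(k, R) = 14/3 + R (U(k, R) = R + (-2/3 + (1/3)*16) = R + (-2/3 + 16/3) = R + 14/3 = 14/3 + R)
-U(-146, O(-3, 13)) = -(14/3 - 3) = -1*5/3 = -5/3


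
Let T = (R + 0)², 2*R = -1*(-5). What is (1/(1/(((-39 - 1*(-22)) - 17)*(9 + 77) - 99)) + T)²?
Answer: 145612489/16 ≈ 9.1008e+6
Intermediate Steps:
R = 5/2 (R = (-1*(-5))/2 = (½)*5 = 5/2 ≈ 2.5000)
T = 25/4 (T = (5/2 + 0)² = (5/2)² = 25/4 ≈ 6.2500)
(1/(1/(((-39 - 1*(-22)) - 17)*(9 + 77) - 99)) + T)² = (1/(1/(((-39 - 1*(-22)) - 17)*(9 + 77) - 99)) + 25/4)² = (1/(1/(((-39 + 22) - 17)*86 - 99)) + 25/4)² = (1/(1/((-17 - 17)*86 - 99)) + 25/4)² = (1/(1/(-34*86 - 99)) + 25/4)² = (1/(1/(-2924 - 99)) + 25/4)² = (1/(1/(-3023)) + 25/4)² = (1/(-1/3023) + 25/4)² = (-3023 + 25/4)² = (-12067/4)² = 145612489/16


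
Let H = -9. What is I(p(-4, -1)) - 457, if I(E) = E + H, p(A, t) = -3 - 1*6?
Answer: -475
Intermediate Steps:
p(A, t) = -9 (p(A, t) = -3 - 6 = -9)
I(E) = -9 + E (I(E) = E - 9 = -9 + E)
I(p(-4, -1)) - 457 = (-9 - 9) - 457 = -18 - 457 = -475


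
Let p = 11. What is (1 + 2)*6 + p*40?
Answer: 458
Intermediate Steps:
(1 + 2)*6 + p*40 = (1 + 2)*6 + 11*40 = 3*6 + 440 = 18 + 440 = 458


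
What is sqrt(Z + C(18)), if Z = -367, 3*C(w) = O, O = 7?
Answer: I*sqrt(3282)/3 ≈ 19.096*I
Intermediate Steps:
C(w) = 7/3 (C(w) = (1/3)*7 = 7/3)
sqrt(Z + C(18)) = sqrt(-367 + 7/3) = sqrt(-1094/3) = I*sqrt(3282)/3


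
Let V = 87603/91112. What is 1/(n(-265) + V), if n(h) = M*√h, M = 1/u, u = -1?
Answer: 7981684536/2207544369769 + 8301396544*I*√265/2207544369769 ≈ 0.0036156 + 0.061216*I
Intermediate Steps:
V = 87603/91112 (V = 87603*(1/91112) = 87603/91112 ≈ 0.96149)
M = -1 (M = 1/(-1) = -1)
n(h) = -√h
1/(n(-265) + V) = 1/(-√(-265) + 87603/91112) = 1/(-I*√265 + 87603/91112) = 1/(87603/91112 - I*√265)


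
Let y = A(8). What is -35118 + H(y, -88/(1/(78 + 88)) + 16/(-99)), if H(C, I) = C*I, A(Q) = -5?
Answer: 3754358/99 ≈ 37923.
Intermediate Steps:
y = -5
-35118 + H(y, -88/(1/(78 + 88)) + 16/(-99)) = -35118 - 5*(-88/(1/(78 + 88)) + 16/(-99)) = -35118 - 5*(-88/(1/166) + 16*(-1/99)) = -35118 - 5*(-88/1/166 - 16/99) = -35118 - 5*(-88*166 - 16/99) = -35118 - 5*(-14608 - 16/99) = -35118 - 5*(-1446208/99) = -35118 + 7231040/99 = 3754358/99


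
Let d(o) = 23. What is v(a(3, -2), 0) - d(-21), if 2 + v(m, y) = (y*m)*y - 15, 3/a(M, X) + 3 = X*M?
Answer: -40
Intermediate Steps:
a(M, X) = 3/(-3 + M*X) (a(M, X) = 3/(-3 + X*M) = 3/(-3 + M*X))
v(m, y) = -17 + m*y² (v(m, y) = -2 + ((y*m)*y - 15) = -2 + ((m*y)*y - 15) = -2 + (m*y² - 15) = -2 + (-15 + m*y²) = -17 + m*y²)
v(a(3, -2), 0) - d(-21) = (-17 + (3/(-3 + 3*(-2)))*0²) - 1*23 = (-17 + (3/(-3 - 6))*0) - 23 = (-17 + (3/(-9))*0) - 23 = (-17 + (3*(-⅑))*0) - 23 = (-17 - ⅓*0) - 23 = (-17 + 0) - 23 = -17 - 23 = -40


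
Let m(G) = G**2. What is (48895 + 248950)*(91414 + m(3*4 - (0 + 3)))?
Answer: 27251328275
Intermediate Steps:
(48895 + 248950)*(91414 + m(3*4 - (0 + 3))) = (48895 + 248950)*(91414 + (3*4 - (0 + 3))**2) = 297845*(91414 + (12 - 1*3)**2) = 297845*(91414 + (12 - 3)**2) = 297845*(91414 + 9**2) = 297845*(91414 + 81) = 297845*91495 = 27251328275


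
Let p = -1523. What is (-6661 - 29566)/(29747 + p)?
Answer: -36227/28224 ≈ -1.2836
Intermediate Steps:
(-6661 - 29566)/(29747 + p) = (-6661 - 29566)/(29747 - 1523) = -36227/28224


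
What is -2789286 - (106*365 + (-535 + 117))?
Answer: -2827558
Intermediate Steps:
-2789286 - (106*365 + (-535 + 117)) = -2789286 - (38690 - 418) = -2789286 - 1*38272 = -2789286 - 38272 = -2827558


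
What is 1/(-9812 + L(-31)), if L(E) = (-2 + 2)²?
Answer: -1/9812 ≈ -0.00010192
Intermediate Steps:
L(E) = 0 (L(E) = 0² = 0)
1/(-9812 + L(-31)) = 1/(-9812 + 0) = 1/(-9812) = -1/9812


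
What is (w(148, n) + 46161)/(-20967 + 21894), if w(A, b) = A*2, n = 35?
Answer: 46457/927 ≈ 50.115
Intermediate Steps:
w(A, b) = 2*A
(w(148, n) + 46161)/(-20967 + 21894) = (2*148 + 46161)/(-20967 + 21894) = (296 + 46161)/927 = 46457*(1/927) = 46457/927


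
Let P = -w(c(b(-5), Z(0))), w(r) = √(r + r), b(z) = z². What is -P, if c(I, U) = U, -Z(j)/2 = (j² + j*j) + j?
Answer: 0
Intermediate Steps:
Z(j) = -4*j² - 2*j (Z(j) = -2*((j² + j*j) + j) = -2*((j² + j²) + j) = -2*(2*j² + j) = -2*(j + 2*j²) = -4*j² - 2*j)
w(r) = √2*√r (w(r) = √(2*r) = √2*√r)
P = 0 (P = -√2*√(-2*0*(1 + 2*0)) = -√2*√(-2*0*(1 + 0)) = -√2*√(-2*0*1) = -√2*√0 = -√2*0 = -1*0 = 0)
-P = -1*0 = 0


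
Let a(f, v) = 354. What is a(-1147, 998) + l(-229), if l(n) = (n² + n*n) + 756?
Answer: 105992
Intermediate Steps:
l(n) = 756 + 2*n² (l(n) = (n² + n²) + 756 = 2*n² + 756 = 756 + 2*n²)
a(-1147, 998) + l(-229) = 354 + (756 + 2*(-229)²) = 354 + (756 + 2*52441) = 354 + (756 + 104882) = 354 + 105638 = 105992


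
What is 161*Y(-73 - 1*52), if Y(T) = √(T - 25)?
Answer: 805*I*√6 ≈ 1971.8*I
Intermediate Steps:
Y(T) = √(-25 + T)
161*Y(-73 - 1*52) = 161*√(-25 + (-73 - 1*52)) = 161*√(-25 + (-73 - 52)) = 161*√(-25 - 125) = 161*√(-150) = 161*(5*I*√6) = 805*I*√6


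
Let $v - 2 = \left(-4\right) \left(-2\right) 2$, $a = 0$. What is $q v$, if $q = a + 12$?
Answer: $216$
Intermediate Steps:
$q = 12$ ($q = 0 + 12 = 12$)
$v = 18$ ($v = 2 + \left(-4\right) \left(-2\right) 2 = 2 + 8 \cdot 2 = 2 + 16 = 18$)
$q v = 12 \cdot 18 = 216$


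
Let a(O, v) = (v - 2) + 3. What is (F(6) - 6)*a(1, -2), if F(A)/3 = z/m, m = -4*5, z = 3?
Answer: 129/20 ≈ 6.4500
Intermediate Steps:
a(O, v) = 1 + v (a(O, v) = (-2 + v) + 3 = 1 + v)
m = -20
F(A) = -9/20 (F(A) = 3*(3/(-20)) = 3*(3*(-1/20)) = 3*(-3/20) = -9/20)
(F(6) - 6)*a(1, -2) = (-9/20 - 6)*(1 - 2) = -129/20*(-1) = 129/20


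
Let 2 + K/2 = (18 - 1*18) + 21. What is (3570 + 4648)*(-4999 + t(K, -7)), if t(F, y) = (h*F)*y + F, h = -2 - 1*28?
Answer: 24810142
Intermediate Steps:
h = -30 (h = -2 - 28 = -30)
K = 38 (K = -4 + 2*((18 - 1*18) + 21) = -4 + 2*((18 - 18) + 21) = -4 + 2*(0 + 21) = -4 + 2*21 = -4 + 42 = 38)
t(F, y) = F - 30*F*y (t(F, y) = (-30*F)*y + F = -30*F*y + F = F - 30*F*y)
(3570 + 4648)*(-4999 + t(K, -7)) = (3570 + 4648)*(-4999 + 38*(1 - 30*(-7))) = 8218*(-4999 + 38*(1 + 210)) = 8218*(-4999 + 38*211) = 8218*(-4999 + 8018) = 8218*3019 = 24810142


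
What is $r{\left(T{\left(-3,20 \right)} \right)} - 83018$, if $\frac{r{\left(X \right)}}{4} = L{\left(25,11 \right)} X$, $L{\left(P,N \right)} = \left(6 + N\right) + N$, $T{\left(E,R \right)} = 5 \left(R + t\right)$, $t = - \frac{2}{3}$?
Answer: $- \frac{216574}{3} \approx -72191.0$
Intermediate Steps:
$t = - \frac{2}{3}$ ($t = \left(-2\right) \frac{1}{3} = - \frac{2}{3} \approx -0.66667$)
$T{\left(E,R \right)} = - \frac{10}{3} + 5 R$ ($T{\left(E,R \right)} = 5 \left(R - \frac{2}{3}\right) = 5 \left(- \frac{2}{3} + R\right) = - \frac{10}{3} + 5 R$)
$L{\left(P,N \right)} = 6 + 2 N$
$r{\left(X \right)} = 112 X$ ($r{\left(X \right)} = 4 \left(6 + 2 \cdot 11\right) X = 4 \left(6 + 22\right) X = 4 \cdot 28 X = 112 X$)
$r{\left(T{\left(-3,20 \right)} \right)} - 83018 = 112 \left(- \frac{10}{3} + 5 \cdot 20\right) - 83018 = 112 \left(- \frac{10}{3} + 100\right) - 83018 = 112 \cdot \frac{290}{3} - 83018 = \frac{32480}{3} - 83018 = - \frac{216574}{3}$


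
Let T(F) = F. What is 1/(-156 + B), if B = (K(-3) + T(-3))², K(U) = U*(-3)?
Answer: -1/120 ≈ -0.0083333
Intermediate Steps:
K(U) = -3*U
B = 36 (B = (-3*(-3) - 3)² = (9 - 3)² = 6² = 36)
1/(-156 + B) = 1/(-156 + 36) = 1/(-120) = -1/120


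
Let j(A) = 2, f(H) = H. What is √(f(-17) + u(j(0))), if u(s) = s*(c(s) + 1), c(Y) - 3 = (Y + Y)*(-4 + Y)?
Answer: 5*I ≈ 5.0*I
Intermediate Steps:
c(Y) = 3 + 2*Y*(-4 + Y) (c(Y) = 3 + (Y + Y)*(-4 + Y) = 3 + (2*Y)*(-4 + Y) = 3 + 2*Y*(-4 + Y))
u(s) = s*(4 - 8*s + 2*s²) (u(s) = s*((3 - 8*s + 2*s²) + 1) = s*(4 - 8*s + 2*s²))
√(f(-17) + u(j(0))) = √(-17 + 2*2*(2 + 2² - 4*2)) = √(-17 + 2*2*(2 + 4 - 8)) = √(-17 + 2*2*(-2)) = √(-17 - 8) = √(-25) = 5*I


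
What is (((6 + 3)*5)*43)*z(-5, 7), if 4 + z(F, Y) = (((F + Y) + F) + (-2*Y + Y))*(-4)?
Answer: 69660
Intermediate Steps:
z(F, Y) = -4 - 8*F (z(F, Y) = -4 + (((F + Y) + F) + (-2*Y + Y))*(-4) = -4 + ((Y + 2*F) - Y)*(-4) = -4 + (2*F)*(-4) = -4 - 8*F)
(((6 + 3)*5)*43)*z(-5, 7) = (((6 + 3)*5)*43)*(-4 - 8*(-5)) = ((9*5)*43)*(-4 + 40) = (45*43)*36 = 1935*36 = 69660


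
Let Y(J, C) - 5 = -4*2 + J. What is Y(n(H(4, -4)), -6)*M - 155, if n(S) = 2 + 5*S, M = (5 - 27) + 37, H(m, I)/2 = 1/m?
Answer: -265/2 ≈ -132.50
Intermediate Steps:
H(m, I) = 2/m
M = 15 (M = -22 + 37 = 15)
Y(J, C) = -3 + J (Y(J, C) = 5 + (-4*2 + J) = 5 + (-8 + J) = -3 + J)
Y(n(H(4, -4)), -6)*M - 155 = (-3 + (2 + 5*(2/4)))*15 - 155 = (-3 + (2 + 5*(2*(¼))))*15 - 155 = (-3 + (2 + 5*(½)))*15 - 155 = (-3 + (2 + 5/2))*15 - 155 = (-3 + 9/2)*15 - 155 = (3/2)*15 - 155 = 45/2 - 155 = -265/2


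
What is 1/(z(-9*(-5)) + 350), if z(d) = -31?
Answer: 1/319 ≈ 0.0031348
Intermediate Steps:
1/(z(-9*(-5)) + 350) = 1/(-31 + 350) = 1/319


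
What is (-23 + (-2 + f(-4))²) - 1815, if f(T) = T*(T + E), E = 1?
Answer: -1738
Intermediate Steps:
f(T) = T*(1 + T) (f(T) = T*(T + 1) = T*(1 + T))
(-23 + (-2 + f(-4))²) - 1815 = (-23 + (-2 - 4*(1 - 4))²) - 1815 = (-23 + (-2 - 4*(-3))²) - 1815 = (-23 + (-2 + 12)²) - 1815 = (-23 + 10²) - 1815 = (-23 + 100) - 1815 = 77 - 1815 = -1738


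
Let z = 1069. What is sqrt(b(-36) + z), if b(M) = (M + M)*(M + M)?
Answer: 13*sqrt(37) ≈ 79.076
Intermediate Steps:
b(M) = 4*M**2 (b(M) = (2*M)*(2*M) = 4*M**2)
sqrt(b(-36) + z) = sqrt(4*(-36)**2 + 1069) = sqrt(4*1296 + 1069) = sqrt(5184 + 1069) = sqrt(6253) = 13*sqrt(37)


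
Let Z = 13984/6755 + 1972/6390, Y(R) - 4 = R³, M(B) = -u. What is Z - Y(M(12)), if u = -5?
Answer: -546553543/4316445 ≈ -126.62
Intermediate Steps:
M(B) = 5 (M(B) = -1*(-5) = 5)
Y(R) = 4 + R³
Z = 10267862/4316445 (Z = 13984*(1/6755) + 1972*(1/6390) = 13984/6755 + 986/3195 = 10267862/4316445 ≈ 2.3788)
Z - Y(M(12)) = 10267862/4316445 - (4 + 5³) = 10267862/4316445 - (4 + 125) = 10267862/4316445 - 1*129 = 10267862/4316445 - 129 = -546553543/4316445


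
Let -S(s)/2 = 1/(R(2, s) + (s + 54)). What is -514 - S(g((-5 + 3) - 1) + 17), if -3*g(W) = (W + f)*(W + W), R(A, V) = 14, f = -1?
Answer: -39576/77 ≈ -513.97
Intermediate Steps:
g(W) = -2*W*(-1 + W)/3 (g(W) = -(W - 1)*(W + W)/3 = -(-1 + W)*2*W/3 = -2*W*(-1 + W)/3)
S(s) = -2/(68 + s) (S(s) = -2/(14 + (s + 54)) = -2/(14 + (54 + s)) = -2/(68 + s))
-514 - S(g((-5 + 3) - 1) + 17) = -514 - (-2)/(68 + (2*((-5 + 3) - 1)*(1 - ((-5 + 3) - 1))/3 + 17)) = -514 - (-2)/(68 + (2*(-2 - 1)*(1 - (-2 - 1))/3 + 17)) = -514 - (-2)/(68 + ((⅔)*(-3)*(1 - 1*(-3)) + 17)) = -514 - (-2)/(68 + ((⅔)*(-3)*(1 + 3) + 17)) = -514 - (-2)/(68 + ((⅔)*(-3)*4 + 17)) = -514 - (-2)/(68 + (-8 + 17)) = -514 - (-2)/(68 + 9) = -514 - (-2)/77 = -514 - 1*(-2/77) = -514 + 2/77 = -39576/77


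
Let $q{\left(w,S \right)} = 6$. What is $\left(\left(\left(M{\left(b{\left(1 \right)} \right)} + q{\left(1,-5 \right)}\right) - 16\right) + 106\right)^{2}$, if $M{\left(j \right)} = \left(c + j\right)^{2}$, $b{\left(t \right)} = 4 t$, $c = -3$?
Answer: $9409$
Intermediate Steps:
$M{\left(j \right)} = \left(-3 + j\right)^{2}$
$\left(\left(\left(M{\left(b{\left(1 \right)} \right)} + q{\left(1,-5 \right)}\right) - 16\right) + 106\right)^{2} = \left(\left(\left(\left(-3 + 4 \cdot 1\right)^{2} + 6\right) - 16\right) + 106\right)^{2} = \left(\left(\left(\left(-3 + 4\right)^{2} + 6\right) - 16\right) + 106\right)^{2} = \left(\left(\left(1^{2} + 6\right) - 16\right) + 106\right)^{2} = \left(\left(\left(1 + 6\right) - 16\right) + 106\right)^{2} = \left(\left(7 - 16\right) + 106\right)^{2} = \left(-9 + 106\right)^{2} = 97^{2} = 9409$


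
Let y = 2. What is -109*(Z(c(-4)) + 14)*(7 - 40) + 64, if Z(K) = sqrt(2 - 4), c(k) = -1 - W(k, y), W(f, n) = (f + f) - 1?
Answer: 50422 + 3597*I*sqrt(2) ≈ 50422.0 + 5086.9*I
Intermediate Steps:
W(f, n) = -1 + 2*f (W(f, n) = 2*f - 1 = -1 + 2*f)
c(k) = -2*k (c(k) = -1 - (-1 + 2*k) = -1 + (1 - 2*k) = -2*k)
Z(K) = I*sqrt(2) (Z(K) = sqrt(-2) = I*sqrt(2))
-109*(Z(c(-4)) + 14)*(7 - 40) + 64 = -109*(I*sqrt(2) + 14)*(7 - 40) + 64 = -109*(14 + I*sqrt(2))*(-33) + 64 = -109*(-462 - 33*I*sqrt(2)) + 64 = (50358 + 3597*I*sqrt(2)) + 64 = 50422 + 3597*I*sqrt(2)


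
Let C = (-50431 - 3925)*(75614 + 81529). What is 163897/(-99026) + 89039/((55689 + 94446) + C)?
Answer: -1399937463926395/845832041911098 ≈ -1.6551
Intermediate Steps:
C = -8541664908 (C = -54356*157143 = -8541664908)
163897/(-99026) + 89039/((55689 + 94446) + C) = 163897/(-99026) + 89039/((55689 + 94446) - 8541664908) = 163897*(-1/99026) + 89039/(150135 - 8541664908) = -163897/99026 + 89039/(-8541514773) = -163897/99026 + 89039*(-1/8541514773) = -163897/99026 - 89039/8541514773 = -1399937463926395/845832041911098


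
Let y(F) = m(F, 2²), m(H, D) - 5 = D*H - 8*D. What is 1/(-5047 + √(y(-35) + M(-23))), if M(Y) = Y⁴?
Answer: -5047/25192535 - √279674/25192535 ≈ -0.00022133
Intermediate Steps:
m(H, D) = 5 - 8*D + D*H (m(H, D) = 5 + (D*H - 8*D) = 5 + (-8*D + D*H) = 5 - 8*D + D*H)
y(F) = -27 + 4*F (y(F) = 5 - 8*2² + 2²*F = 5 - 8*4 + 4*F = 5 - 32 + 4*F = -27 + 4*F)
1/(-5047 + √(y(-35) + M(-23))) = 1/(-5047 + √((-27 + 4*(-35)) + (-23)⁴)) = 1/(-5047 + √((-27 - 140) + 279841)) = 1/(-5047 + √(-167 + 279841)) = 1/(-5047 + √279674)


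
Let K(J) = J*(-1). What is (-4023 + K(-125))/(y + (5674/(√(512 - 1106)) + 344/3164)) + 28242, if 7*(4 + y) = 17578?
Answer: 16637012020183565862/589119753907345 - 10378758261459*I*√66/589119753907345 ≈ 28240.0 - 0.14312*I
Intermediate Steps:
K(J) = -J
y = 17550/7 (y = -4 + (⅐)*17578 = -4 + 17578/7 = 17550/7 ≈ 2507.1)
(-4023 + K(-125))/(y + (5674/(√(512 - 1106)) + 344/3164)) + 28242 = (-4023 - 1*(-125))/(17550/7 + (5674/(√(512 - 1106)) + 344/3164)) + 28242 = (-4023 + 125)/(17550/7 + (5674/(√(-594)) + 344*(1/3164))) + 28242 = -3898/(17550/7 + (5674/((3*I*√66)) + 86/791)) + 28242 = -3898/(17550/7 + (5674*(-I*√66/198) + 86/791)) + 28242 = -3898/(17550/7 + (-2837*I*√66/99 + 86/791)) + 28242 = -3898/(17550/7 + (86/791 - 2837*I*√66/99)) + 28242 = -3898/(1983236/791 - 2837*I*√66/99) + 28242 = 28242 - 3898/(1983236/791 - 2837*I*√66/99)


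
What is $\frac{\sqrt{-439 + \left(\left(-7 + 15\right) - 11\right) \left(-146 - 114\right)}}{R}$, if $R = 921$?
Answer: $\frac{\sqrt{341}}{921} \approx 0.02005$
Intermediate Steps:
$\frac{\sqrt{-439 + \left(\left(-7 + 15\right) - 11\right) \left(-146 - 114\right)}}{R} = \frac{\sqrt{-439 + \left(\left(-7 + 15\right) - 11\right) \left(-146 - 114\right)}}{921} = \sqrt{-439 + \left(8 - 11\right) \left(-260\right)} \frac{1}{921} = \sqrt{-439 - -780} \cdot \frac{1}{921} = \sqrt{-439 + 780} \cdot \frac{1}{921} = \sqrt{341} \cdot \frac{1}{921} = \frac{\sqrt{341}}{921}$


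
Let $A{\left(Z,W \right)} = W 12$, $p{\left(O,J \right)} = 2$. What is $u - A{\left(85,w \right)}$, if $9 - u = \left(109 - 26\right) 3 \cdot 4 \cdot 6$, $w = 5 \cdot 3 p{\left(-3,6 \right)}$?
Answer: $-6327$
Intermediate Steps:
$w = 30$ ($w = 5 \cdot 3 \cdot 2 = 15 \cdot 2 = 30$)
$A{\left(Z,W \right)} = 12 W$
$u = -5967$ ($u = 9 - \left(109 - 26\right) 3 \cdot 4 \cdot 6 = 9 - 83 \cdot 12 \cdot 6 = 9 - 83 \cdot 72 = 9 - 5976 = -5967$)
$u - A{\left(85,w \right)} = -5967 - 12 \cdot 30 = -5967 - 360 = -6327$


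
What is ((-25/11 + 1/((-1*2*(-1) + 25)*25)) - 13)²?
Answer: 12857065321/55130625 ≈ 233.21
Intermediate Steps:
((-25/11 + 1/((-1*2*(-1) + 25)*25)) - 13)² = ((-25*1/11 + (1/25)/(-2*(-1) + 25)) - 13)² = ((-25/11 + (1/25)/(2 + 25)) - 13)² = ((-25/11 + (1/25)/27) - 13)² = ((-25/11 + (1/27)*(1/25)) - 13)² = ((-25/11 + 1/675) - 13)² = (-16864/7425 - 13)² = (-113389/7425)² = 12857065321/55130625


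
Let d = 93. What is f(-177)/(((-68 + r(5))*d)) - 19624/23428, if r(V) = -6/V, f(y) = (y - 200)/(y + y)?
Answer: -55895345317/66717157284 ≈ -0.83780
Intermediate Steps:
f(y) = (-200 + y)/(2*y) (f(y) = (-200 + y)/((2*y)) = (-200 + y)*(1/(2*y)) = (-200 + y)/(2*y))
f(-177)/(((-68 + r(5))*d)) - 19624/23428 = ((½)*(-200 - 177)/(-177))/(((-68 - 6/5)*93)) - 19624/23428 = ((½)*(-1/177)*(-377))/(((-68 - 6*⅕)*93)) - 19624*1/23428 = 377/(354*(((-68 - 6/5)*93))) - 4906/5857 = 377/(354*((-346/5*93))) - 4906/5857 = 377/(354*(-32178/5)) - 4906/5857 = (377/354)*(-5/32178) - 4906/5857 = -1885/11391012 - 4906/5857 = -55895345317/66717157284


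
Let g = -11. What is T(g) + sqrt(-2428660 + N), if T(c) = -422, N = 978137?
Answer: -422 + I*sqrt(1450523) ≈ -422.0 + 1204.4*I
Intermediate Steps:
T(g) + sqrt(-2428660 + N) = -422 + sqrt(-2428660 + 978137) = -422 + sqrt(-1450523) = -422 + I*sqrt(1450523)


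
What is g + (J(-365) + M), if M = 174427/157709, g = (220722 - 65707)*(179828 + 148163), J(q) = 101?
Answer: 8018481479037321/157709 ≈ 5.0844e+10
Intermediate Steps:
g = 50843524865 (g = 155015*327991 = 50843524865)
M = 174427/157709 (M = 174427*(1/157709) = 174427/157709 ≈ 1.1060)
g + (J(-365) + M) = 50843524865 + (101 + 174427/157709) = 50843524865 + 16103036/157709 = 8018481479037321/157709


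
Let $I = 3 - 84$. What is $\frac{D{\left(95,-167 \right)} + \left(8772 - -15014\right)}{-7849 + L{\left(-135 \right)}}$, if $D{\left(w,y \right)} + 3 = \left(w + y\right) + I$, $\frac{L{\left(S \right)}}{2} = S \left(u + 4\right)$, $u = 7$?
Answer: $- \frac{23630}{10819} \approx -2.1841$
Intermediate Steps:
$L{\left(S \right)} = 22 S$ ($L{\left(S \right)} = 2 S \left(7 + 4\right) = 2 S 11 = 2 \cdot 11 S = 22 S$)
$I = -81$
$D{\left(w,y \right)} = -84 + w + y$ ($D{\left(w,y \right)} = -3 - \left(81 - w - y\right) = -3 + \left(-81 + w + y\right) = -84 + w + y$)
$\frac{D{\left(95,-167 \right)} + \left(8772 - -15014\right)}{-7849 + L{\left(-135 \right)}} = \frac{\left(-84 + 95 - 167\right) + \left(8772 - -15014\right)}{-7849 + 22 \left(-135\right)} = \frac{-156 + \left(8772 + 15014\right)}{-7849 - 2970} = \frac{-156 + 23786}{-10819} = 23630 \left(- \frac{1}{10819}\right) = - \frac{23630}{10819}$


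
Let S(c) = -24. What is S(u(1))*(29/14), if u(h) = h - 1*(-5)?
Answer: -348/7 ≈ -49.714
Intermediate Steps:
u(h) = 5 + h (u(h) = h + 5 = 5 + h)
S(u(1))*(29/14) = -696/14 = -24*29/14 = -348/7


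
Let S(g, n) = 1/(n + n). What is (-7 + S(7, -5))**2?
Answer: 5041/100 ≈ 50.410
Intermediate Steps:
S(g, n) = 1/(2*n)
(-7 + S(7, -5))**2 = (-7 + (1/2)/(-5))**2 = (-7 + (1/2)*(-1/5))**2 = (-7 - 1/10)**2 = (-71/10)**2 = 5041/100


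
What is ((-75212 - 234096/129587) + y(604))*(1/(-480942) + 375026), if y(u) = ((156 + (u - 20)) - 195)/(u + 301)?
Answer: -318191214770816101102687/11280613402674 ≈ -2.8207e+10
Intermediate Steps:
y(u) = (-59 + u)/(301 + u) (y(u) = ((156 + (-20 + u)) - 195)/(301 + u) = ((136 + u) - 195)/(301 + u) = (-59 + u)/(301 + u))
((-75212 - 234096/129587) + y(604))*(1/(-480942) + 375026) = ((-75212 - 234096/129587) + (-59 + 604)/(301 + 604))*(1/(-480942) + 375026) = ((-75212 - 234096/129587) + 545/905)*(-1/480942 + 375026) = ((-75212 - 1*234096/129587) + (1/905)*545)*(180365754491/480942) = ((-75212 - 234096/129587) + 109/181)*(180365754491/480942) = (-9746731540/129587 + 109/181)*(180365754491/480942) = -1764144283757/23455247*180365754491/480942 = -318191214770816101102687/11280613402674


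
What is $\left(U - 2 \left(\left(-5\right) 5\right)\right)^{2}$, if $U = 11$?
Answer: $3721$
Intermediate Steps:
$\left(U - 2 \left(\left(-5\right) 5\right)\right)^{2} = \left(11 - 2 \left(\left(-5\right) 5\right)\right)^{2} = \left(11 - -50\right)^{2} = \left(11 + 50\right)^{2} = 61^{2} = 3721$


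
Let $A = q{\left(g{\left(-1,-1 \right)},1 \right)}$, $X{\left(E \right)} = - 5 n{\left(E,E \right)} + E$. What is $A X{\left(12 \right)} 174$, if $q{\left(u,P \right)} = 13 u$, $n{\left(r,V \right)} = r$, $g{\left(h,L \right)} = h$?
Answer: $108576$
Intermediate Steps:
$X{\left(E \right)} = - 4 E$ ($X{\left(E \right)} = - 5 E + E = - 4 E$)
$A = -13$ ($A = 13 \left(-1\right) = -13$)
$A X{\left(12 \right)} 174 = - 13 \left(\left(-4\right) 12\right) 174 = \left(-13\right) \left(-48\right) 174 = 624 \cdot 174 = 108576$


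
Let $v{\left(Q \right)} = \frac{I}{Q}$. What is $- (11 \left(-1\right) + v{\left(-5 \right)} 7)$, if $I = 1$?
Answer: $\frac{62}{5} \approx 12.4$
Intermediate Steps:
$v{\left(Q \right)} = \frac{1}{Q}$ ($v{\left(Q \right)} = 1 \frac{1}{Q} = \frac{1}{Q}$)
$- (11 \left(-1\right) + v{\left(-5 \right)} 7) = - (11 \left(-1\right) + \frac{1}{-5} \cdot 7) = - (-11 - \frac{7}{5}) = \left(-1\right) \left(- \frac{62}{5}\right) = \frac{62}{5}$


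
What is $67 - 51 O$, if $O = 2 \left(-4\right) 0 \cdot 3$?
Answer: $67$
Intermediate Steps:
$O = 0$ ($O = \left(-8\right) 0 \cdot 3 = 0 \cdot 3 = 0$)
$67 - 51 O = 67 - 0 = 67 + 0 = 67$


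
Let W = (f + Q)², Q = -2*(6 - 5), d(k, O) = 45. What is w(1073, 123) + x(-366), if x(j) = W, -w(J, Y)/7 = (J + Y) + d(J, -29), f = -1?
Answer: -8678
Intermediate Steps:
Q = -2 (Q = -2*1 = -2)
w(J, Y) = -315 - 7*J - 7*Y (w(J, Y) = -7*((J + Y) + 45) = -7*(45 + J + Y) = -315 - 7*J - 7*Y)
W = 9 (W = (-1 - 2)² = (-3)² = 9)
x(j) = 9
w(1073, 123) + x(-366) = (-315 - 7*1073 - 7*123) + 9 = (-315 - 7511 - 861) + 9 = -8687 + 9 = -8678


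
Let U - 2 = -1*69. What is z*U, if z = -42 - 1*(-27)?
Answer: 1005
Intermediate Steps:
U = -67 (U = 2 - 1*69 = 2 - 69 = -67)
z = -15 (z = -42 + 27 = -15)
z*U = -15*(-67) = 1005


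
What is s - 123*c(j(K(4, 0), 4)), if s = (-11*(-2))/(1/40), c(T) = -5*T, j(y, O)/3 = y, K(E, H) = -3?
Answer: -4655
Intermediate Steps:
j(y, O) = 3*y
s = 880 (s = 22/(1/40) = 22*40 = 880)
s - 123*c(j(K(4, 0), 4)) = 880 - (-615)*3*(-3) = 880 - (-615)*(-9) = 880 - 123*45 = 880 - 5535 = -4655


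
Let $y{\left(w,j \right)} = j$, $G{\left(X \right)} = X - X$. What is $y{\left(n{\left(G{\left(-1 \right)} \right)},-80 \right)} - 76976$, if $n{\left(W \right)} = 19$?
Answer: $-77056$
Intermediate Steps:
$G{\left(X \right)} = 0$
$y{\left(n{\left(G{\left(-1 \right)} \right)},-80 \right)} - 76976 = -80 - 76976 = -77056$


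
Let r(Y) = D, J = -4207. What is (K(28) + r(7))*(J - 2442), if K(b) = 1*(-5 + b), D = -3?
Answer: -132980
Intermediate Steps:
r(Y) = -3
K(b) = -5 + b
(K(28) + r(7))*(J - 2442) = ((-5 + 28) - 3)*(-4207 - 2442) = (23 - 3)*(-6649) = 20*(-6649) = -132980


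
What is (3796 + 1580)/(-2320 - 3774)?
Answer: -2688/3047 ≈ -0.88218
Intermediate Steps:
(3796 + 1580)/(-2320 - 3774) = 5376/(-6094) = 5376*(-1/6094) = -2688/3047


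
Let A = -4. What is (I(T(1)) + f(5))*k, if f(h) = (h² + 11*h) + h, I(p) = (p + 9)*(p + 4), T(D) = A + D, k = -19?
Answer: -1729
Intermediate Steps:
T(D) = -4 + D
I(p) = (4 + p)*(9 + p) (I(p) = (9 + p)*(4 + p) = (4 + p)*(9 + p))
f(h) = h² + 12*h
(I(T(1)) + f(5))*k = ((36 + (-4 + 1)² + 13*(-4 + 1)) + 5*(12 + 5))*(-19) = ((36 + (-3)² + 13*(-3)) + 5*17)*(-19) = ((36 + 9 - 39) + 85)*(-19) = (6 + 85)*(-19) = 91*(-19) = -1729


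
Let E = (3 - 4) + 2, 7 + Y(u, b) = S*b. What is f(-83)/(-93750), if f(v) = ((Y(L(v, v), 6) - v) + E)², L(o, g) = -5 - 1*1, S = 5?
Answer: -11449/93750 ≈ -0.12212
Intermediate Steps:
L(o, g) = -6 (L(o, g) = -5 - 1 = -6)
Y(u, b) = -7 + 5*b
E = 1 (E = -1 + 2 = 1)
f(v) = (24 - v)² (f(v) = (((-7 + 5*6) - v) + 1)² = (((-7 + 30) - v) + 1)² = ((23 - v) + 1)² = (24 - v)²)
f(-83)/(-93750) = (-24 - 83)²/(-93750) = (-107)²*(-1/93750) = 11449*(-1/93750) = -11449/93750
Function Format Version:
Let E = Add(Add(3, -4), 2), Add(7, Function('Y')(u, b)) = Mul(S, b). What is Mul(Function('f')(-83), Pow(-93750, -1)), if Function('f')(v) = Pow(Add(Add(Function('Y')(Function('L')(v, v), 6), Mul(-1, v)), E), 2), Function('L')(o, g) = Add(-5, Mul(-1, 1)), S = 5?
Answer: Rational(-11449, 93750) ≈ -0.12212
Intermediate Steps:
Function('L')(o, g) = -6 (Function('L')(o, g) = Add(-5, -1) = -6)
Function('Y')(u, b) = Add(-7, Mul(5, b))
E = 1 (E = Add(-1, 2) = 1)
Function('f')(v) = Pow(Add(24, Mul(-1, v)), 2) (Function('f')(v) = Pow(Add(Add(Add(-7, Mul(5, 6)), Mul(-1, v)), 1), 2) = Pow(Add(Add(Add(-7, 30), Mul(-1, v)), 1), 2) = Pow(Add(Add(23, Mul(-1, v)), 1), 2) = Pow(Add(24, Mul(-1, v)), 2))
Mul(Function('f')(-83), Pow(-93750, -1)) = Mul(Pow(Add(-24, -83), 2), Pow(-93750, -1)) = Mul(Pow(-107, 2), Rational(-1, 93750)) = Mul(11449, Rational(-1, 93750)) = Rational(-11449, 93750)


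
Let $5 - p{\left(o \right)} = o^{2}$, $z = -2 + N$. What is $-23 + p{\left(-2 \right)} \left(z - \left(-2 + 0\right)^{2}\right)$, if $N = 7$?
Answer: $-22$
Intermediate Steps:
$z = 5$ ($z = -2 + 7 = 5$)
$p{\left(o \right)} = 5 - o^{2}$
$-23 + p{\left(-2 \right)} \left(z - \left(-2 + 0\right)^{2}\right) = -23 + \left(5 - \left(-2\right)^{2}\right) \left(5 - \left(-2 + 0\right)^{2}\right) = -23 + \left(5 - 4\right) \left(5 - \left(-2\right)^{2}\right) = -23 + \left(5 - 4\right) \left(5 - 4\right) = -23 + 1 \left(5 - 4\right) = -23 + 1 \cdot 1 = -23 + 1 = -22$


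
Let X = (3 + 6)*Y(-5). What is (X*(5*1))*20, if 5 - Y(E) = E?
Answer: 9000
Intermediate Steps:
Y(E) = 5 - E
X = 90 (X = (3 + 6)*(5 - 1*(-5)) = 9*(5 + 5) = 9*10 = 90)
(X*(5*1))*20 = (90*(5*1))*20 = (90*5)*20 = 450*20 = 9000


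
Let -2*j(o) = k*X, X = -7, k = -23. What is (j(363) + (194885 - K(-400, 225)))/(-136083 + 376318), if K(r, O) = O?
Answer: 389159/480470 ≈ 0.80995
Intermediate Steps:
j(o) = -161/2 (j(o) = -(-23)*(-7)/2 = -½*161 = -161/2)
(j(363) + (194885 - K(-400, 225)))/(-136083 + 376318) = (-161/2 + (194885 - 1*225))/(-136083 + 376318) = (-161/2 + (194885 - 225))/240235 = (-161/2 + 194660)*(1/240235) = (389159/2)*(1/240235) = 389159/480470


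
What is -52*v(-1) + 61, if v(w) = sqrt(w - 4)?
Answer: 61 - 52*I*sqrt(5) ≈ 61.0 - 116.28*I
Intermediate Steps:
v(w) = sqrt(-4 + w)
-52*v(-1) + 61 = -52*sqrt(-4 - 1) + 61 = -52*I*sqrt(5) + 61 = 61 - 52*I*sqrt(5)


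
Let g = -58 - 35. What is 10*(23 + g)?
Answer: -700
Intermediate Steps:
g = -93
10*(23 + g) = 10*(23 - 93) = 10*(-70) = -700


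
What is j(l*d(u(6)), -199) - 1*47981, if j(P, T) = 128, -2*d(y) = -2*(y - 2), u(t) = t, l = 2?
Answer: -47853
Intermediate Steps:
d(y) = -2 + y (d(y) = -(-1)*(y - 2) = -(-1)*(-2 + y) = -(4 - 2*y)/2 = -2 + y)
j(l*d(u(6)), -199) - 1*47981 = 128 - 1*47981 = 128 - 47981 = -47853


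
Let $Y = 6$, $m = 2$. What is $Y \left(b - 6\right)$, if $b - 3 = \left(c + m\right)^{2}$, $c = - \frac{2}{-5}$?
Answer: $\frac{414}{25} \approx 16.56$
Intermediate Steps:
$c = \frac{2}{5}$ ($c = \left(-2\right) \left(- \frac{1}{5}\right) = \frac{2}{5} \approx 0.4$)
$b = \frac{219}{25}$ ($b = 3 + \left(\frac{2}{5} + 2\right)^{2} = 3 + \left(\frac{12}{5}\right)^{2} = 3 + \frac{144}{25} = \frac{219}{25} \approx 8.76$)
$Y \left(b - 6\right) = 6 \left(\frac{219}{25} - 6\right) = 6 \cdot \frac{69}{25} = \frac{414}{25}$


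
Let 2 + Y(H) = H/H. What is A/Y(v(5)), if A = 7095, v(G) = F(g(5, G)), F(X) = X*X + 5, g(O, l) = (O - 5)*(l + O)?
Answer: -7095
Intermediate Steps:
g(O, l) = (-5 + O)*(O + l)
F(X) = 5 + X² (F(X) = X² + 5 = 5 + X²)
v(G) = 5 (v(G) = 5 + (5² - 5*5 - 5*G + 5*G)² = 5 + (25 - 25 - 5*G + 5*G)² = 5 + 0² = 5 + 0 = 5)
Y(H) = -1 (Y(H) = -2 + H/H = -2 + 1 = -1)
A/Y(v(5)) = 7095/(-1) = 7095*(-1) = -7095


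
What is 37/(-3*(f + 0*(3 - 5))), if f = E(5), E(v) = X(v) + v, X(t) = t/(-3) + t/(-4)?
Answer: -148/25 ≈ -5.9200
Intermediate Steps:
X(t) = -7*t/12 (X(t) = t*(-1/3) + t*(-1/4) = -t/3 - t/4 = -7*t/12)
E(v) = 5*v/12 (E(v) = -7*v/12 + v = 5*v/12)
f = 25/12 (f = (5/12)*5 = 25/12 ≈ 2.0833)
37/(-3*(f + 0*(3 - 5))) = 37/(-3*(25/12 + 0*(3 - 5))) = 37/(-3*(25/12 + 0*(-2))) = 37/(-3*(25/12 + 0)) = 37/(-3*25/12) = 37/(-25/4) = -4/25*37 = -148/25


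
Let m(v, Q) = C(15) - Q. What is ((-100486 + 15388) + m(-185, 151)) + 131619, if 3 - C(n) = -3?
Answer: 46376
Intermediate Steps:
C(n) = 6 (C(n) = 3 - 1*(-3) = 3 + 3 = 6)
m(v, Q) = 6 - Q
((-100486 + 15388) + m(-185, 151)) + 131619 = ((-100486 + 15388) + (6 - 1*151)) + 131619 = (-85098 + (6 - 151)) + 131619 = (-85098 - 145) + 131619 = -85243 + 131619 = 46376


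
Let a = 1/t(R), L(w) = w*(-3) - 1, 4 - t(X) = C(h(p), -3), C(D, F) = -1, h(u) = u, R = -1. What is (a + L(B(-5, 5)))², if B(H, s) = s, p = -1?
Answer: 6241/25 ≈ 249.64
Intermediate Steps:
t(X) = 5 (t(X) = 4 - 1*(-1) = 4 + 1 = 5)
L(w) = -1 - 3*w (L(w) = -3*w - 1 = -1 - 3*w)
a = ⅕ (a = 1/5 = ⅕ ≈ 0.20000)
(a + L(B(-5, 5)))² = (⅕ + (-1 - 3*5))² = (⅕ + (-1 - 15))² = (⅕ - 16)² = (-79/5)² = 6241/25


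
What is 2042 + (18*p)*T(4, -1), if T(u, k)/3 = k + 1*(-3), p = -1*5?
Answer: 3122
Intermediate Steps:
p = -5
T(u, k) = -9 + 3*k (T(u, k) = 3*(k + 1*(-3)) = 3*(k - 3) = 3*(-3 + k) = -9 + 3*k)
2042 + (18*p)*T(4, -1) = 2042 + (18*(-5))*(-9 + 3*(-1)) = 2042 - 90*(-9 - 3) = 2042 - 90*(-12) = 2042 + 1080 = 3122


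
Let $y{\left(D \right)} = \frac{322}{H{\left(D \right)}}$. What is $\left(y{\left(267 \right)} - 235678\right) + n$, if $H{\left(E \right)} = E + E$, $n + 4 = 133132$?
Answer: $- \frac{27380689}{267} \approx -1.0255 \cdot 10^{5}$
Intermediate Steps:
$n = 133128$ ($n = -4 + 133132 = 133128$)
$H{\left(E \right)} = 2 E$
$y{\left(D \right)} = \frac{161}{D}$ ($y{\left(D \right)} = \frac{322}{2 D} = 322 \frac{1}{2 D} = \frac{161}{D}$)
$\left(y{\left(267 \right)} - 235678\right) + n = \left(\frac{161}{267} - 235678\right) + 133128 = - \frac{62925865}{267} + 133128 = - \frac{27380689}{267}$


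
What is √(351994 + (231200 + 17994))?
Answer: 2*√150297 ≈ 775.36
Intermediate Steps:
√(351994 + (231200 + 17994)) = √(351994 + 249194) = √601188 = 2*√150297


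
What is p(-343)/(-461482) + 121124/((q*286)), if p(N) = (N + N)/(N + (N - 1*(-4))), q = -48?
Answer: -4420391191/500999928 ≈ -8.8231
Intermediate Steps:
p(N) = 2*N/(4 + 2*N) (p(N) = (2*N)/(N + (N + 4)) = (2*N)/(N + (4 + N)) = (2*N)/(4 + 2*N) = 2*N/(4 + 2*N))
p(-343)/(-461482) + 121124/((q*286)) = -343/(2 - 343)/(-461482) + 121124/((-48*286)) = -343/(-341)*(-1/461482) + 121124/(-13728) = -343*(-1/341)*(-1/461482) + 121124*(-1/13728) = (343/341)*(-1/461482) - 30281/3432 = -7/3211538 - 30281/3432 = -4420391191/500999928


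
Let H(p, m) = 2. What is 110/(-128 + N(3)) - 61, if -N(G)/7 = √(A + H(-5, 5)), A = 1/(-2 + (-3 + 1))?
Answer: -4033093/65193 + 1540*√7/65193 ≈ -61.801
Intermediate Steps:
A = -¼ (A = 1/(-2 - 2) = 1/(-4) = -¼ ≈ -0.25000)
N(G) = -7*√7/2 (N(G) = -7*√(-¼ + 2) = -7*√7/2)
110/(-128 + N(3)) - 61 = 110/(-128 - 7*√7/2) - 61 = -61 + 110/(-128 - 7*√7/2)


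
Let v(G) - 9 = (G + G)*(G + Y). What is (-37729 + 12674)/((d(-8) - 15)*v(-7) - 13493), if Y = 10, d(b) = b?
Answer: 25055/12734 ≈ 1.9676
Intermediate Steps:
v(G) = 9 + 2*G*(10 + G) (v(G) = 9 + (G + G)*(G + 10) = 9 + (2*G)*(10 + G) = 9 + 2*G*(10 + G))
(-37729 + 12674)/((d(-8) - 15)*v(-7) - 13493) = (-37729 + 12674)/((-8 - 15)*(9 + 2*(-7)² + 20*(-7)) - 13493) = -25055/(-23*(9 + 2*49 - 140) - 13493) = -25055/(-23*(9 + 98 - 140) - 13493) = -25055/(-23*(-33) - 13493) = -25055/(759 - 13493) = -25055/(-12734) = -25055*(-1/12734) = 25055/12734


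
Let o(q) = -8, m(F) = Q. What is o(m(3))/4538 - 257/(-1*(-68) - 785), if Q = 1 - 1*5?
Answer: 580265/1626873 ≈ 0.35668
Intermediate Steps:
Q = -4 (Q = 1 - 5 = -4)
m(F) = -4
o(m(3))/4538 - 257/(-1*(-68) - 785) = -8/4538 - 257/(-1*(-68) - 785) = -8*1/4538 - 257/(68 - 785) = -4/2269 - 257/(-717) = -4/2269 - 257*(-1/717) = -4/2269 + 257/717 = 580265/1626873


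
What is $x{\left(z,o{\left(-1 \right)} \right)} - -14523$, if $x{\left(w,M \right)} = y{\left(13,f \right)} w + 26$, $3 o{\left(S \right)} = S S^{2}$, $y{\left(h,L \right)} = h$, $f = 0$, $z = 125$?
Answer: $16174$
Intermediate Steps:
$o{\left(S \right)} = \frac{S^{3}}{3}$ ($o{\left(S \right)} = \frac{S S^{2}}{3} = \frac{S^{3}}{3}$)
$x{\left(w,M \right)} = 26 + 13 w$ ($x{\left(w,M \right)} = 13 w + 26 = 26 + 13 w$)
$x{\left(z,o{\left(-1 \right)} \right)} - -14523 = \left(26 + 13 \cdot 125\right) - -14523 = \left(26 + 1625\right) + 14523 = 1651 + 14523 = 16174$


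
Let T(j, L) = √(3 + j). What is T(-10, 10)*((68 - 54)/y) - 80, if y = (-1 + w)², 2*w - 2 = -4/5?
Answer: -80 + 175*I*√7/2 ≈ -80.0 + 231.5*I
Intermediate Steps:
w = ⅗ (w = 1 + (-4/5)/2 = 1 + (-4*⅕)/2 = 1 + (½)*(-⅘) = 1 - ⅖ = ⅗ ≈ 0.60000)
y = 4/25 (y = (-1 + ⅗)² = (-⅖)² = 4/25 ≈ 0.16000)
T(-10, 10)*((68 - 54)/y) - 80 = √(3 - 10)*((68 - 54)/(4/25)) - 80 = √(-7)*(14*(25/4)) - 80 = (I*√7)*(175/2) - 80 = 175*I*√7/2 - 80 = -80 + 175*I*√7/2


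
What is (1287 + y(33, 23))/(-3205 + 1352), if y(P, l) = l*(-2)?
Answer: -73/109 ≈ -0.66972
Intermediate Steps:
y(P, l) = -2*l
(1287 + y(33, 23))/(-3205 + 1352) = (1287 - 2*23)/(-3205 + 1352) = (1287 - 46)/(-1853) = 1241*(-1/1853) = -73/109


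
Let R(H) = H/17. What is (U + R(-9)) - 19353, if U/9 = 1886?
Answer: -40452/17 ≈ -2379.5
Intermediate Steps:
U = 16974 (U = 9*1886 = 16974)
R(H) = H/17 (R(H) = H*(1/17) = H/17)
(U + R(-9)) - 19353 = (16974 + (1/17)*(-9)) - 19353 = (16974 - 9/17) - 19353 = 288549/17 - 19353 = -40452/17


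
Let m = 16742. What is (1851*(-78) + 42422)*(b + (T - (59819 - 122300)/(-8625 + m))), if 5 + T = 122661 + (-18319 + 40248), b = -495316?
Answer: 290250486565976/8117 ≈ 3.5758e+10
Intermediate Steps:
T = 144585 (T = -5 + (122661 + (-18319 + 40248)) = -5 + (122661 + 21929) = -5 + 144590 = 144585)
(1851*(-78) + 42422)*(b + (T - (59819 - 122300)/(-8625 + m))) = (1851*(-78) + 42422)*(-495316 + (144585 - (59819 - 122300)/(-8625 + 16742))) = (-144378 + 42422)*(-495316 + (144585 - (-62481)/8117)) = -101956*(-495316 + (144585 - (-62481)/8117)) = -101956*(-495316 + (144585 - 1*(-62481/8117))) = -101956*(-495316 + (144585 + 62481/8117)) = -101956*(-495316 + 1173658926/8117) = -101956*(-2846821046/8117) = 290250486565976/8117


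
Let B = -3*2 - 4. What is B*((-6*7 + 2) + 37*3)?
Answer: -710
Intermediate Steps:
B = -10 (B = -6 - 4 = -10)
B*((-6*7 + 2) + 37*3) = -10*((-6*7 + 2) + 37*3) = -10*((-42 + 2) + 111) = -10*(-40 + 111) = -10*71 = -710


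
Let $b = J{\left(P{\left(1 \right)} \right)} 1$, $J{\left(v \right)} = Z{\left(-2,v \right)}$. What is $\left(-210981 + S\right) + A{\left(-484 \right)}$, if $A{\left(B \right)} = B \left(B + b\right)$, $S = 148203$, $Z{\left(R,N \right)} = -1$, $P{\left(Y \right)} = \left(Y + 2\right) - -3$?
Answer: $171962$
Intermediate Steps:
$P{\left(Y \right)} = 5 + Y$ ($P{\left(Y \right)} = \left(2 + Y\right) + 3 = 5 + Y$)
$J{\left(v \right)} = -1$
$b = -1$ ($b = \left(-1\right) 1 = -1$)
$A{\left(B \right)} = B \left(-1 + B\right)$ ($A{\left(B \right)} = B \left(B - 1\right) = B \left(-1 + B\right)$)
$\left(-210981 + S\right) + A{\left(-484 \right)} = \left(-210981 + 148203\right) - 484 \left(-1 - 484\right) = -62778 - -234740 = -62778 + 234740 = 171962$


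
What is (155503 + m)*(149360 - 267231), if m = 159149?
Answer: -37088345892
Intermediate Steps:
(155503 + m)*(149360 - 267231) = (155503 + 159149)*(149360 - 267231) = 314652*(-117871) = -37088345892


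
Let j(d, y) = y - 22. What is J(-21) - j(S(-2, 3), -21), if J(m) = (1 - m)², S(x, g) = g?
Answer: 527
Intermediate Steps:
j(d, y) = -22 + y
J(-21) - j(S(-2, 3), -21) = (-1 - 21)² - (-22 - 21) = (-22)² - 1*(-43) = 484 + 43 = 527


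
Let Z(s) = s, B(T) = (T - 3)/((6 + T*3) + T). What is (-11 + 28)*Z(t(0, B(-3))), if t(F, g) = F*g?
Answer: 0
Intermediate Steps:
B(T) = (-3 + T)/(6 + 4*T) (B(T) = (-3 + T)/((6 + 3*T) + T) = (-3 + T)/(6 + 4*T))
(-11 + 28)*Z(t(0, B(-3))) = (-11 + 28)*(0*((-3 - 3)/(2*(3 + 2*(-3))))) = 17*(0*((½)*(-6)/(3 - 6))) = 17*(0*((½)*(-6)/(-3))) = 17*(0*((½)*(-⅓)*(-6))) = 17*(0*1) = 17*0 = 0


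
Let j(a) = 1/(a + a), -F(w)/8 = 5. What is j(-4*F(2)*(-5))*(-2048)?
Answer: 32/25 ≈ 1.2800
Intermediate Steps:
F(w) = -40 (F(w) = -8*5 = -40)
j(a) = 1/(2*a)
j(-4*F(2)*(-5))*(-2048) = (1/(2*((-4*(-40)*(-5)))))*(-2048) = (1/(2*((160*(-5)))))*(-2048) = ((½)/(-800))*(-2048) = ((½)*(-1/800))*(-2048) = -1/1600*(-2048) = 32/25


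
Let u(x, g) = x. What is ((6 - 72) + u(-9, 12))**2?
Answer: 5625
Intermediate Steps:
((6 - 72) + u(-9, 12))**2 = ((6 - 72) - 9)**2 = (-66 - 9)**2 = (-75)**2 = 5625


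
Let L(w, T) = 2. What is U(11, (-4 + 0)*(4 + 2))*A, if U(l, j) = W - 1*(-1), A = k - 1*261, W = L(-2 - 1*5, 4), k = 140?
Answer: -363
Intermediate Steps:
W = 2
A = -121 (A = 140 - 1*261 = 140 - 261 = -121)
U(l, j) = 3 (U(l, j) = 2 - 1*(-1) = 2 + 1 = 3)
U(11, (-4 + 0)*(4 + 2))*A = 3*(-121) = -363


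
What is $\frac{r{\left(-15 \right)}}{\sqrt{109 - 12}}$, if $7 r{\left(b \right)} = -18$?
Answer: $- \frac{18 \sqrt{97}}{679} \approx -0.26109$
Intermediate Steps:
$r{\left(b \right)} = - \frac{18}{7}$ ($r{\left(b \right)} = \frac{1}{7} \left(-18\right) = - \frac{18}{7}$)
$\frac{r{\left(-15 \right)}}{\sqrt{109 - 12}} = - \frac{18}{7 \sqrt{109 - 12}} = - \frac{18}{7 \sqrt{97}} = - \frac{18 \frac{\sqrt{97}}{97}}{7} = - \frac{18 \sqrt{97}}{679}$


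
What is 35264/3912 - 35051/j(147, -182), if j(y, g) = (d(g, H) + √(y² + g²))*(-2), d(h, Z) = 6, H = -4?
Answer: 189684559/26746833 + 245357*√1117/109394 ≈ 82.052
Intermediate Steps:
j(y, g) = -12 - 2*√(g² + y²) (j(y, g) = (6 + √(y² + g²))*(-2) = (6 + √(g² + y²))*(-2) = -12 - 2*√(g² + y²))
35264/3912 - 35051/j(147, -182) = 35264/3912 - 35051/(-12 - 2*√((-182)² + 147²)) = 35264*(1/3912) - 35051/(-12 - 2*√(33124 + 21609)) = 4408/489 - 35051/(-12 - 14*√1117)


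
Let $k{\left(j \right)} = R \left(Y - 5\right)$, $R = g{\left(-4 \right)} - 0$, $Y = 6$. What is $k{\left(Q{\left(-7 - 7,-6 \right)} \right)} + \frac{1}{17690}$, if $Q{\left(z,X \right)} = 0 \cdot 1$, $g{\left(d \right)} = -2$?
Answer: $- \frac{35379}{17690} \approx -1.9999$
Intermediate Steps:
$Q{\left(z,X \right)} = 0$
$R = -2$ ($R = -2 - 0 = -2 + 0 = -2$)
$k{\left(j \right)} = -2$ ($k{\left(j \right)} = - 2 \left(6 - 5\right) = \left(-2\right) 1 = -2$)
$k{\left(Q{\left(-7 - 7,-6 \right)} \right)} + \frac{1}{17690} = -2 + \frac{1}{17690} = - \frac{35379}{17690}$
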